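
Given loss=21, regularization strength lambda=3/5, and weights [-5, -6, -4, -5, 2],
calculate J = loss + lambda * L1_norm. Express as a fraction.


L1 norm = sum(|w|) = 22. J = 21 + 3/5 * 22 = 171/5.

171/5


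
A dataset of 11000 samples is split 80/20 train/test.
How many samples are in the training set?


Test set = 11000 * 20% = 2200. Training set = 11000 - 2200 = 8800.

8800


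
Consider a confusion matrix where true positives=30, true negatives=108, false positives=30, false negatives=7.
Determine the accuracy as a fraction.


Accuracy = (TP + TN) / (TP + TN + FP + FN) = (30 + 108) / 175 = 138/175.

138/175


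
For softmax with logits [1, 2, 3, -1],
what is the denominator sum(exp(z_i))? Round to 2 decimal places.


Denom = e^1=2.7183 + e^2=7.3891 + e^3=20.0855 + e^-1=0.3679. Sum = 30.5608, which rounds to 30.56.

30.56


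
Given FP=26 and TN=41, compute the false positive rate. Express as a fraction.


FPR = FP / (FP + TN) = 26 / 67 = 26/67.

26/67


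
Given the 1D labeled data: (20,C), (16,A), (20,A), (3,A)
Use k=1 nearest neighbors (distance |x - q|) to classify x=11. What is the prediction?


Distances: |20-11|=9, |16-11|=5, |20-11|=9, |3-11|=8. 1 nearest: (16,A). Counts: {'A': 1}. Majority class: A.

A


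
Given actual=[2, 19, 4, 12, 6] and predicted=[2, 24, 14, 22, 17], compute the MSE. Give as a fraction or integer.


MSE = (1/5) * ((2-2)^2=0 + (19-24)^2=25 + (4-14)^2=100 + (12-22)^2=100 + (6-17)^2=121). Sum = 346. MSE = 346/5.

346/5


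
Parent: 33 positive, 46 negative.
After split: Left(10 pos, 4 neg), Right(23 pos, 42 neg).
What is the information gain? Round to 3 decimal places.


H(parent) = 0.9804. H(left) = 0.8631, H(right) = 0.9375. Weighted = (14/79)*0.8631 + (65/79)*0.9375 = 0.9243. IG = 0.9804 - 0.9243 = 0.0561, which rounds to 0.056.

0.056


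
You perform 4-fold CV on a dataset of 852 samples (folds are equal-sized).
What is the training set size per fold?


Each validation fold has 852/4 = 213 samples. Training set = 852 - 213 = 639.

639


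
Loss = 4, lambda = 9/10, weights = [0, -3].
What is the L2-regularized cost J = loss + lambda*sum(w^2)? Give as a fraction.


L2 sq norm = sum(w^2) = 9. J = 4 + 9/10 * 9 = 121/10.

121/10


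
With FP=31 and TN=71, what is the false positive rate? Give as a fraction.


FPR = FP / (FP + TN) = 31 / 102 = 31/102.

31/102


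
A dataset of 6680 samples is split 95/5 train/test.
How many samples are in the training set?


Test set = 6680 * 5% = 334. Training set = 6680 - 334 = 6346.

6346


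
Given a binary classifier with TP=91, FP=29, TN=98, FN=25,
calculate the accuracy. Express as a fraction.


Accuracy = (TP + TN) / (TP + TN + FP + FN) = (91 + 98) / 243 = 7/9.

7/9


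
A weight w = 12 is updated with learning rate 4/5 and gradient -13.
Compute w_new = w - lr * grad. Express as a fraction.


w_new = 12 - 4/5 * -13 = 12 - -52/5 = 112/5.

112/5


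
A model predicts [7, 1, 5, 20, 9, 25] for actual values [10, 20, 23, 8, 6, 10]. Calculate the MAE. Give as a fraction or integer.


MAE = (1/6) * (|10-7|=3 + |20-1|=19 + |23-5|=18 + |8-20|=12 + |6-9|=3 + |10-25|=15). Sum = 70. MAE = 35/3.

35/3


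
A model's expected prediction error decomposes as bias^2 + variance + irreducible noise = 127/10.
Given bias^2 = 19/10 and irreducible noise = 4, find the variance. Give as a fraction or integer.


Total error = bias^2 + variance + irreducible noise. So variance = 127/10 - 19/10 - 4 = 34/5.

34/5


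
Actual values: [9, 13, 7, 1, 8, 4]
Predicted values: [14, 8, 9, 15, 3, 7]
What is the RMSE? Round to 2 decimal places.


MSE = 47.3333. RMSE = sqrt(47.3333) = 6.88.

6.88


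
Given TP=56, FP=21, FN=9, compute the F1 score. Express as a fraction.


Precision = 56/77 = 8/11. Recall = 56/65 = 56/65. F1 = 2*P*R/(P+R) = 56/71.

56/71


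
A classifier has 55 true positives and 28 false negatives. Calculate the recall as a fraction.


Recall = TP / (TP + FN) = 55 / 83 = 55/83.

55/83


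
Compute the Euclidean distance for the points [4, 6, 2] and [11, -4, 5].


d = sqrt(sum of squared differences). (4-11)^2=49, (6--4)^2=100, (2-5)^2=9. Sum = 158.

sqrt(158)


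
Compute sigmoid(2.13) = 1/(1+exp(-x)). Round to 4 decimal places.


sigma(2.13) = 1/(1+e^(-2.13)) = 1/(1+0.118837) = 1/1.118837 = 0.8938.

0.8938


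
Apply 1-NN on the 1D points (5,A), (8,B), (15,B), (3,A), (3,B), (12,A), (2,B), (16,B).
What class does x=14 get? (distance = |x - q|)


Distances: |5-14|=9, |8-14|=6, |15-14|=1, |3-14|=11, |3-14|=11, |12-14|=2, |2-14|=12, |16-14|=2. 1 nearest: (15,B). Counts: {'B': 1}. Majority class: B.

B


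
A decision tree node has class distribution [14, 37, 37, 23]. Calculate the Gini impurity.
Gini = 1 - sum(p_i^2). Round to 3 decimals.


Total = 111. Proportions: 14/111, 37/111, 37/111, 23/111. sum(p_i^2) = 0.2811. Gini = 1 - 0.2811 = 0.7189, which rounds to 0.719.

0.719


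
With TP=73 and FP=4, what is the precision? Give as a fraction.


Precision = TP / (TP + FP) = 73 / 77 = 73/77.

73/77


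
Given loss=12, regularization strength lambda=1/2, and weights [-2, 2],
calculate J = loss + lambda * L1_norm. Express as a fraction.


L1 norm = sum(|w|) = 4. J = 12 + 1/2 * 4 = 14.

14


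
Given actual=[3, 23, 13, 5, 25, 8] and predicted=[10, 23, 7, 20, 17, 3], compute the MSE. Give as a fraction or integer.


MSE = (1/6) * ((3-10)^2=49 + (23-23)^2=0 + (13-7)^2=36 + (5-20)^2=225 + (25-17)^2=64 + (8-3)^2=25). Sum = 399. MSE = 133/2.

133/2


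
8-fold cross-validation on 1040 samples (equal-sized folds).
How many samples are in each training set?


Each validation fold has 1040/8 = 130 samples. Training set = 1040 - 130 = 910.

910


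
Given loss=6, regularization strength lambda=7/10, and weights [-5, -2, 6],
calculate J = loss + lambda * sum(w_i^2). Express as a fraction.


L2 sq norm = sum(w^2) = 65. J = 6 + 7/10 * 65 = 103/2.

103/2


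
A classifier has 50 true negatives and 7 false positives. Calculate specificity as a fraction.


Specificity = TN / (TN + FP) = 50 / 57 = 50/57.

50/57


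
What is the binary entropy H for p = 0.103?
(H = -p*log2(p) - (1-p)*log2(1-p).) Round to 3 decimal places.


H = -0.103*log2(0.103) - 0.897*log2(0.897) = 0.478.

0.478


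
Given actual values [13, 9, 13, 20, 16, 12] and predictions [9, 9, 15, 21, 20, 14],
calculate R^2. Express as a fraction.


Mean(y) = 83/6. SS_res = 41. SS_tot = 425/6. R^2 = 1 - 41/(425/6) = 179/425.

179/425


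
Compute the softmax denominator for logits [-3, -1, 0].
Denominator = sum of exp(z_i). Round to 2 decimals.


Denom = e^-3=0.0498 + e^-1=0.3679 + e^0=1.0000. Sum = 1.4177, which rounds to 1.42.

1.42


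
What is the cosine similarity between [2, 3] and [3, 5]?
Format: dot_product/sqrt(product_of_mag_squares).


dot = 21. |a|^2 = 13, |b|^2 = 34. cos = 21/sqrt(442).

21/sqrt(442)


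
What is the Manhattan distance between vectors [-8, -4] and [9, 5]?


d = sum of absolute differences: |-8-9|=17 + |-4-5|=9 = 26.

26


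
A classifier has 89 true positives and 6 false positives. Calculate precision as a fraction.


Precision = TP / (TP + FP) = 89 / 95 = 89/95.

89/95


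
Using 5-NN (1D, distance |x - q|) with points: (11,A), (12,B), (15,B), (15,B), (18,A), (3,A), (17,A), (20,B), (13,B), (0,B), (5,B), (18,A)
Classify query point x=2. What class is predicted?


Distances: |11-2|=9, |12-2|=10, |15-2|=13, |15-2|=13, |18-2|=16, |3-2|=1, |17-2|=15, |20-2|=18, |13-2|=11, |0-2|=2, |5-2|=3, |18-2|=16. 5 nearest: (3,A), (0,B), (5,B), (11,A), (12,B). Counts: {'A': 2, 'B': 3}. Majority class: B.

B


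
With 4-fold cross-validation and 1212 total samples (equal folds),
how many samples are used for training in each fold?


Each validation fold has 1212/4 = 303 samples. Training set = 1212 - 303 = 909.

909


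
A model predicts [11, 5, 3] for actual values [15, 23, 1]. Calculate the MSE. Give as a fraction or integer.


MSE = (1/3) * ((15-11)^2=16 + (23-5)^2=324 + (1-3)^2=4). Sum = 344. MSE = 344/3.

344/3


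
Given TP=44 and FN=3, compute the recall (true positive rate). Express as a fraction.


Recall = TP / (TP + FN) = 44 / 47 = 44/47.

44/47


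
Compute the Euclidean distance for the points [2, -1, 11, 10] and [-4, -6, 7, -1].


d = sqrt(sum of squared differences). (2--4)^2=36, (-1--6)^2=25, (11-7)^2=16, (10--1)^2=121. Sum = 198.

sqrt(198)


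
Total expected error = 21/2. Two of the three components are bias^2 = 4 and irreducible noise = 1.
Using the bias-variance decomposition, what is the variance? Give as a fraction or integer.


Total error = bias^2 + variance + irreducible noise. So variance = 21/2 - 4 - 1 = 11/2.

11/2


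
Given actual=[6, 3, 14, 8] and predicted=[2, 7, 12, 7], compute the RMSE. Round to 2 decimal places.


MSE = 9.2500. RMSE = sqrt(9.2500) = 3.04.

3.04


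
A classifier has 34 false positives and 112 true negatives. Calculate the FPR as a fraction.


FPR = FP / (FP + TN) = 34 / 146 = 17/73.

17/73


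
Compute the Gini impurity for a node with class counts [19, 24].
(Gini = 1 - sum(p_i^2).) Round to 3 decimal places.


Total = 43. Proportions: 19/43, 24/43. sum(p_i^2) = 0.5068. Gini = 1 - 0.5068 = 0.4932, which rounds to 0.493.

0.493


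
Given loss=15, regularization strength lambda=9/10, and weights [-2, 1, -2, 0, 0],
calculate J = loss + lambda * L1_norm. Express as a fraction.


L1 norm = sum(|w|) = 5. J = 15 + 9/10 * 5 = 39/2.

39/2


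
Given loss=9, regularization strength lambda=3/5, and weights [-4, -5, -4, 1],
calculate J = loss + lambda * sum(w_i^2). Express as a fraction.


L2 sq norm = sum(w^2) = 58. J = 9 + 3/5 * 58 = 219/5.

219/5


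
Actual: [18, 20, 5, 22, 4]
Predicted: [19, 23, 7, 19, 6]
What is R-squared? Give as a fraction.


Mean(y) = 69/5. SS_res = 27. SS_tot = 1484/5. R^2 = 1 - 27/(1484/5) = 1349/1484.

1349/1484


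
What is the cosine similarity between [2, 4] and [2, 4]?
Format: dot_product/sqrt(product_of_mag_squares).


dot = 20. |a|^2 = 20, |b|^2 = 20. cos = 20/sqrt(400).

20/sqrt(400)


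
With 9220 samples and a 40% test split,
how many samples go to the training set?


Test set = 9220 * 40% = 3688. Training set = 9220 - 3688 = 5532.

5532


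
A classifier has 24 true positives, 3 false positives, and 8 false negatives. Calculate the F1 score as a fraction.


Precision = 24/27 = 8/9. Recall = 24/32 = 3/4. F1 = 2*P*R/(P+R) = 48/59.

48/59


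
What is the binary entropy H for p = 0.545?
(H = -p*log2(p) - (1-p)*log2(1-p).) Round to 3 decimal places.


H = -0.545*log2(0.545) - 0.455*log2(0.455) = 0.994.

0.994


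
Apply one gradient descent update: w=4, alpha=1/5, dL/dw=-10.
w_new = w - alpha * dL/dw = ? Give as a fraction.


w_new = 4 - 1/5 * -10 = 4 - -2 = 6.

6


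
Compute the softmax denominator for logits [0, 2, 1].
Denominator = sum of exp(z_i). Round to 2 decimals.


Denom = e^0=1.0000 + e^2=7.3891 + e^1=2.7183. Sum = 11.1074, which rounds to 11.11.

11.11


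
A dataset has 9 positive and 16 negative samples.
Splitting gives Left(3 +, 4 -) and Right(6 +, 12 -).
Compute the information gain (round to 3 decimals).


H(parent) = 0.9427. H(left) = 0.9852, H(right) = 0.9183. Weighted = (7/25)*0.9852 + (18/25)*0.9183 = 0.9370. IG = 0.9427 - 0.9370 = 0.0057, which rounds to 0.006.

0.006


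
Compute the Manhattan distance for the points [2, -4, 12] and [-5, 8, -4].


d = sum of absolute differences: |2--5|=7 + |-4-8|=12 + |12--4|=16 = 35.

35


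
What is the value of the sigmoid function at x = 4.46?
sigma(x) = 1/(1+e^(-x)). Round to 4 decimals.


sigma(4.46) = 1/(1+e^(-4.46)) = 1/(1+0.011562) = 1/1.011562 = 0.9886.

0.9886


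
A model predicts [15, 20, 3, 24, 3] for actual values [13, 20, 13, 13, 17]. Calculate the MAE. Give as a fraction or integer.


MAE = (1/5) * (|13-15|=2 + |20-20|=0 + |13-3|=10 + |13-24|=11 + |17-3|=14). Sum = 37. MAE = 37/5.

37/5


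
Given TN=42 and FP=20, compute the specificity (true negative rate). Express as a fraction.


Specificity = TN / (TN + FP) = 42 / 62 = 21/31.

21/31


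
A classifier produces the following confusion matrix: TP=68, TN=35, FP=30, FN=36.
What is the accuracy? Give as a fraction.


Accuracy = (TP + TN) / (TP + TN + FP + FN) = (68 + 35) / 169 = 103/169.

103/169


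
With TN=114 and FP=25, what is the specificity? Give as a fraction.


Specificity = TN / (TN + FP) = 114 / 139 = 114/139.

114/139


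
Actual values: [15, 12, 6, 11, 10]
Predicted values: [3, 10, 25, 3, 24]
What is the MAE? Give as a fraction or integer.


MAE = (1/5) * (|15-3|=12 + |12-10|=2 + |6-25|=19 + |11-3|=8 + |10-24|=14). Sum = 55. MAE = 11.

11


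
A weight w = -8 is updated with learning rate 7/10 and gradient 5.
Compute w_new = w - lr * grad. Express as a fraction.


w_new = -8 - 7/10 * 5 = -8 - 7/2 = -23/2.

-23/2


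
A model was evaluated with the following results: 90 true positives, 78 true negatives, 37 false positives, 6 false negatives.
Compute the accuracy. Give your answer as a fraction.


Accuracy = (TP + TN) / (TP + TN + FP + FN) = (90 + 78) / 211 = 168/211.

168/211


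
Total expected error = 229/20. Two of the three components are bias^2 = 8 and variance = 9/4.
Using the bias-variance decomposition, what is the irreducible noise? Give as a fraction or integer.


Total error = bias^2 + variance + irreducible noise. So irreducible noise = 229/20 - 8 - 9/4 = 6/5.

6/5


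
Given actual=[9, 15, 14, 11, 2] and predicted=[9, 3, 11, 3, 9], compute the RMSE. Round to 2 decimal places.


MSE = 53.2000. RMSE = sqrt(53.2000) = 7.29.

7.29


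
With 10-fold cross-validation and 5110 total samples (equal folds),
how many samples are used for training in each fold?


Each validation fold has 5110/10 = 511 samples. Training set = 5110 - 511 = 4599.

4599


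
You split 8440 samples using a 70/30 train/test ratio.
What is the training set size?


Test set = 8440 * 30% = 2532. Training set = 8440 - 2532 = 5908.

5908


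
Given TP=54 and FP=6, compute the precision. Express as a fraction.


Precision = TP / (TP + FP) = 54 / 60 = 9/10.

9/10


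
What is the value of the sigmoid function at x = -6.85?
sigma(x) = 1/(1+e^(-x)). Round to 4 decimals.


sigma(-6.85) = 1/(1+e^(6.85)) = 1/(1+943.880907) = 1/944.880907 = 0.0011.

0.0011


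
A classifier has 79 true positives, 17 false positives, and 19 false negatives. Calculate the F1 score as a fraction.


Precision = 79/96 = 79/96. Recall = 79/98 = 79/98. F1 = 2*P*R/(P+R) = 79/97.

79/97


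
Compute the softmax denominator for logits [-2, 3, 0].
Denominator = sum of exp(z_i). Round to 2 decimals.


Denom = e^-2=0.1353 + e^3=20.0855 + e^0=1.0000. Sum = 21.2208, which rounds to 21.22.

21.22


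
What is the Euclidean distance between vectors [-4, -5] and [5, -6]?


d = sqrt(sum of squared differences). (-4-5)^2=81, (-5--6)^2=1. Sum = 82.

sqrt(82)


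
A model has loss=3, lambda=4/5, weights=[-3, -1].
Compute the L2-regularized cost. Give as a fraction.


L2 sq norm = sum(w^2) = 10. J = 3 + 4/5 * 10 = 11.

11


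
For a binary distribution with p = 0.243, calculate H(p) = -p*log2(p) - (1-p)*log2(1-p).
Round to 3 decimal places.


H = -0.243*log2(0.243) - 0.757*log2(0.757) = 0.800.

0.800


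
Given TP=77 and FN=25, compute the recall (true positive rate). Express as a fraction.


Recall = TP / (TP + FN) = 77 / 102 = 77/102.

77/102


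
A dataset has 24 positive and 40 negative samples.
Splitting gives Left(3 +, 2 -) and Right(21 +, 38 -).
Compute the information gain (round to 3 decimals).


H(parent) = 0.9544. H(left) = 0.9710, H(right) = 0.9393. Weighted = (5/64)*0.9710 + (59/64)*0.9393 = 0.9418. IG = 0.9544 - 0.9418 = 0.0126, which rounds to 0.013.

0.013


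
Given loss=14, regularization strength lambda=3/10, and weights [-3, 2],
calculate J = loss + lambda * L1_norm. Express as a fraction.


L1 norm = sum(|w|) = 5. J = 14 + 3/10 * 5 = 31/2.

31/2


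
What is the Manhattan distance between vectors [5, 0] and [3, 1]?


d = sum of absolute differences: |5-3|=2 + |0-1|=1 = 3.

3


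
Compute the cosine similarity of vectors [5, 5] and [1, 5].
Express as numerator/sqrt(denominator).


dot = 30. |a|^2 = 50, |b|^2 = 26. cos = 30/sqrt(1300).

30/sqrt(1300)


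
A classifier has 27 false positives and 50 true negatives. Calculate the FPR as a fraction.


FPR = FP / (FP + TN) = 27 / 77 = 27/77.

27/77


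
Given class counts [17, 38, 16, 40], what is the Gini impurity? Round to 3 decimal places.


Total = 111. Proportions: 17/111, 38/111, 16/111, 40/111. sum(p_i^2) = 0.2913. Gini = 1 - 0.2913 = 0.7087, which rounds to 0.709.

0.709


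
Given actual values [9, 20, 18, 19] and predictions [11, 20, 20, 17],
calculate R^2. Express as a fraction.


Mean(y) = 33/2. SS_res = 12. SS_tot = 77. R^2 = 1 - 12/(77) = 65/77.

65/77


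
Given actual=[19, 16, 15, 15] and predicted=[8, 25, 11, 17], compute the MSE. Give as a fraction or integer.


MSE = (1/4) * ((19-8)^2=121 + (16-25)^2=81 + (15-11)^2=16 + (15-17)^2=4). Sum = 222. MSE = 111/2.

111/2


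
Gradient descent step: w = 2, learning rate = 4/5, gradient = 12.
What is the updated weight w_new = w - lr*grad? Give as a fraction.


w_new = 2 - 4/5 * 12 = 2 - 48/5 = -38/5.

-38/5


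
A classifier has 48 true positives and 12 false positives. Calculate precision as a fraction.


Precision = TP / (TP + FP) = 48 / 60 = 4/5.

4/5


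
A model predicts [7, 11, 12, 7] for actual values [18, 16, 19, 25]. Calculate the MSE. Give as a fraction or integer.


MSE = (1/4) * ((18-7)^2=121 + (16-11)^2=25 + (19-12)^2=49 + (25-7)^2=324). Sum = 519. MSE = 519/4.

519/4


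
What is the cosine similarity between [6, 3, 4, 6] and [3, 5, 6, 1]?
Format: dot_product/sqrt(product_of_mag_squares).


dot = 63. |a|^2 = 97, |b|^2 = 71. cos = 63/sqrt(6887).

63/sqrt(6887)


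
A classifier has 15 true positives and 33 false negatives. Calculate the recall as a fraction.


Recall = TP / (TP + FN) = 15 / 48 = 5/16.

5/16


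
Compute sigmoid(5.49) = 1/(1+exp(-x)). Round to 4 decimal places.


sigma(5.49) = 1/(1+e^(-5.49)) = 1/(1+0.004128) = 1/1.004128 = 0.9959.

0.9959


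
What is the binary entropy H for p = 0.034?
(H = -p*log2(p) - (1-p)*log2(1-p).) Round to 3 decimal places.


H = -0.034*log2(0.034) - 0.966*log2(0.966) = 0.214.

0.214


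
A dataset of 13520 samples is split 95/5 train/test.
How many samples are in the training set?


Test set = 13520 * 5% = 676. Training set = 13520 - 676 = 12844.

12844


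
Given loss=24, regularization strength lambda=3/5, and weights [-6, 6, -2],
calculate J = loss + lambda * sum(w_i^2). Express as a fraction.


L2 sq norm = sum(w^2) = 76. J = 24 + 3/5 * 76 = 348/5.

348/5


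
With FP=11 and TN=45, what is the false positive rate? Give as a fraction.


FPR = FP / (FP + TN) = 11 / 56 = 11/56.

11/56


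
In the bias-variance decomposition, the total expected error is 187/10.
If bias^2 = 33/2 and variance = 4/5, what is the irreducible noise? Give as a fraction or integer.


Total error = bias^2 + variance + irreducible noise. So irreducible noise = 187/10 - 33/2 - 4/5 = 7/5.

7/5


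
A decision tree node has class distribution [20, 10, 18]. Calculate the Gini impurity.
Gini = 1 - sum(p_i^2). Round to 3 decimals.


Total = 48. Proportions: 20/48, 10/48, 18/48. sum(p_i^2) = 0.3576. Gini = 1 - 0.3576 = 0.6424, which rounds to 0.642.

0.642


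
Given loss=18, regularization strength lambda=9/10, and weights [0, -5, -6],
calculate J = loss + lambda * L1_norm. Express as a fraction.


L1 norm = sum(|w|) = 11. J = 18 + 9/10 * 11 = 279/10.

279/10


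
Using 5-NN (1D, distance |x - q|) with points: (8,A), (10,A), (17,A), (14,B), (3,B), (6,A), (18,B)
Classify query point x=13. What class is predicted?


Distances: |8-13|=5, |10-13|=3, |17-13|=4, |14-13|=1, |3-13|=10, |6-13|=7, |18-13|=5. 5 nearest: (14,B), (10,A), (17,A), (8,A), (18,B). Counts: {'B': 2, 'A': 3}. Majority class: A.

A


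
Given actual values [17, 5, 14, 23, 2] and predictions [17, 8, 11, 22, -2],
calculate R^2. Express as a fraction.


Mean(y) = 61/5. SS_res = 35. SS_tot = 1494/5. R^2 = 1 - 35/(1494/5) = 1319/1494.

1319/1494


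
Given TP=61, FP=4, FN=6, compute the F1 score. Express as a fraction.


Precision = 61/65 = 61/65. Recall = 61/67 = 61/67. F1 = 2*P*R/(P+R) = 61/66.

61/66


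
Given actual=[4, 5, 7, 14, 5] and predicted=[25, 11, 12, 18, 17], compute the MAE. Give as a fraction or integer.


MAE = (1/5) * (|4-25|=21 + |5-11|=6 + |7-12|=5 + |14-18|=4 + |5-17|=12). Sum = 48. MAE = 48/5.

48/5


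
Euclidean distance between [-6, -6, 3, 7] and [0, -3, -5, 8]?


d = sqrt(sum of squared differences). (-6-0)^2=36, (-6--3)^2=9, (3--5)^2=64, (7-8)^2=1. Sum = 110.

sqrt(110)


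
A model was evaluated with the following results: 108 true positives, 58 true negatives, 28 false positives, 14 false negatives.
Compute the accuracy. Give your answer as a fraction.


Accuracy = (TP + TN) / (TP + TN + FP + FN) = (108 + 58) / 208 = 83/104.

83/104


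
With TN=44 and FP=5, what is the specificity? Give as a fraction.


Specificity = TN / (TN + FP) = 44 / 49 = 44/49.

44/49


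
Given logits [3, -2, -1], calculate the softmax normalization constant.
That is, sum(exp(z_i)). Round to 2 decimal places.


Denom = e^3=20.0855 + e^-2=0.1353 + e^-1=0.3679. Sum = 20.5887, which rounds to 20.59.

20.59


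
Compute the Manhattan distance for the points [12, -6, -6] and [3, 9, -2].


d = sum of absolute differences: |12-3|=9 + |-6-9|=15 + |-6--2|=4 = 28.

28


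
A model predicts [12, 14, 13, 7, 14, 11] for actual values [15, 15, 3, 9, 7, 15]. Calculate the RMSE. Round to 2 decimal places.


MSE = 29.8333. RMSE = sqrt(29.8333) = 5.46.

5.46


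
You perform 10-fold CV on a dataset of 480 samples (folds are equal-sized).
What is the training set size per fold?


Each validation fold has 480/10 = 48 samples. Training set = 480 - 48 = 432.

432


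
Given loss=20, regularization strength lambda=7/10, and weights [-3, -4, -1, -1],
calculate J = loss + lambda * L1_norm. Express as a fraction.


L1 norm = sum(|w|) = 9. J = 20 + 7/10 * 9 = 263/10.

263/10


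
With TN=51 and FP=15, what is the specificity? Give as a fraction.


Specificity = TN / (TN + FP) = 51 / 66 = 17/22.

17/22


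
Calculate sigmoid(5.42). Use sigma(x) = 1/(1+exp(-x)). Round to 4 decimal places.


sigma(5.42) = 1/(1+e^(-5.42)) = 1/(1+0.004427) = 1/1.004427 = 0.9956.

0.9956


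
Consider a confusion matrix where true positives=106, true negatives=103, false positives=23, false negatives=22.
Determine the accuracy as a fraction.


Accuracy = (TP + TN) / (TP + TN + FP + FN) = (106 + 103) / 254 = 209/254.

209/254


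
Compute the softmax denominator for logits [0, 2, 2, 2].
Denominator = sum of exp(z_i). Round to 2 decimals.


Denom = e^0=1.0000 + e^2=7.3891 + e^2=7.3891 + e^2=7.3891. Sum = 23.1673, which rounds to 23.17.

23.17


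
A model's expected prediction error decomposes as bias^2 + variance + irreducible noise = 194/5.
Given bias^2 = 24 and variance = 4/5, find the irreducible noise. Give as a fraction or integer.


Total error = bias^2 + variance + irreducible noise. So irreducible noise = 194/5 - 24 - 4/5 = 14.

14


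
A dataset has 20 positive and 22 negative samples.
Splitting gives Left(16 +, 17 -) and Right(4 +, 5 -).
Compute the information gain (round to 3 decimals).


H(parent) = 0.9984. H(left) = 0.9993, H(right) = 0.9911. Weighted = (33/42)*0.9993 + (9/42)*0.9911 = 0.9975. IG = 0.9984 - 0.9975 = 0.0009, which rounds to 0.001.

0.001


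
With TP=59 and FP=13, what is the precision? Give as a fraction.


Precision = TP / (TP + FP) = 59 / 72 = 59/72.

59/72


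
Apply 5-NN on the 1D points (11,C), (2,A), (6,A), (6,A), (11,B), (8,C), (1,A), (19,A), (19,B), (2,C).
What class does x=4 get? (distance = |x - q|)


Distances: |11-4|=7, |2-4|=2, |6-4|=2, |6-4|=2, |11-4|=7, |8-4|=4, |1-4|=3, |19-4|=15, |19-4|=15, |2-4|=2. 5 nearest: (2,A), (6,A), (6,A), (2,C), (1,A). Counts: {'A': 4, 'C': 1}. Majority class: A.

A


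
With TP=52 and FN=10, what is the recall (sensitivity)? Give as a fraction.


Recall = TP / (TP + FN) = 52 / 62 = 26/31.

26/31


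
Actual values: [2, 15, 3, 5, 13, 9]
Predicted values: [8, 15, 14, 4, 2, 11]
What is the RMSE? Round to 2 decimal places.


MSE = 47.1667. RMSE = sqrt(47.1667) = 6.87.

6.87


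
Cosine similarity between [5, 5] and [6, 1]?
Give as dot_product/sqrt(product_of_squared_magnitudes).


dot = 35. |a|^2 = 50, |b|^2 = 37. cos = 35/sqrt(1850).

35/sqrt(1850)


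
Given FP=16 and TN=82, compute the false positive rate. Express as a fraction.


FPR = FP / (FP + TN) = 16 / 98 = 8/49.

8/49


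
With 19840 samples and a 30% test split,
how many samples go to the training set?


Test set = 19840 * 30% = 5952. Training set = 19840 - 5952 = 13888.

13888


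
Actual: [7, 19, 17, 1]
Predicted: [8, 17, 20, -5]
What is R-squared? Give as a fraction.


Mean(y) = 11. SS_res = 50. SS_tot = 216. R^2 = 1 - 50/(216) = 83/108.

83/108


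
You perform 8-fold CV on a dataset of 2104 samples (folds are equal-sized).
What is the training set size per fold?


Each validation fold has 2104/8 = 263 samples. Training set = 2104 - 263 = 1841.

1841


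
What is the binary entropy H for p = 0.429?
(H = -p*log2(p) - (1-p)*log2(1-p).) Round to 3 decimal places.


H = -0.429*log2(0.429) - 0.571*log2(0.571) = 0.985.

0.985


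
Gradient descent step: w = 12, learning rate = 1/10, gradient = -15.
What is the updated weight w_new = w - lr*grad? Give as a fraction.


w_new = 12 - 1/10 * -15 = 12 - -3/2 = 27/2.

27/2


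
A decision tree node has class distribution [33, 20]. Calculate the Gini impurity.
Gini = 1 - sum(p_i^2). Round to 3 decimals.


Total = 53. Proportions: 33/53, 20/53. sum(p_i^2) = 0.5301. Gini = 1 - 0.5301 = 0.4699, which rounds to 0.470.

0.470


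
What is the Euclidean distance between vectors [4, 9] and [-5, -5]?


d = sqrt(sum of squared differences). (4--5)^2=81, (9--5)^2=196. Sum = 277.

sqrt(277)


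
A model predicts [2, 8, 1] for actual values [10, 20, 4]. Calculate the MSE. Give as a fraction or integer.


MSE = (1/3) * ((10-2)^2=64 + (20-8)^2=144 + (4-1)^2=9). Sum = 217. MSE = 217/3.

217/3


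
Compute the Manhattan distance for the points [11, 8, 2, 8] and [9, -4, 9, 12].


d = sum of absolute differences: |11-9|=2 + |8--4|=12 + |2-9|=7 + |8-12|=4 = 25.

25


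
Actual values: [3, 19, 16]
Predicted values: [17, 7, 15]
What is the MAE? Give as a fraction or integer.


MAE = (1/3) * (|3-17|=14 + |19-7|=12 + |16-15|=1). Sum = 27. MAE = 9.

9


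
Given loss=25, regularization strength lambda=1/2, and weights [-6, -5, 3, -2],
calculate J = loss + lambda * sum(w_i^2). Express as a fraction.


L2 sq norm = sum(w^2) = 74. J = 25 + 1/2 * 74 = 62.

62


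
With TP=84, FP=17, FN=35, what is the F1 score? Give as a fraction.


Precision = 84/101 = 84/101. Recall = 84/119 = 12/17. F1 = 2*P*R/(P+R) = 42/55.

42/55


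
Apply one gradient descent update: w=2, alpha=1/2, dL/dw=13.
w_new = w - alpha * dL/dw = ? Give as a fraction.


w_new = 2 - 1/2 * 13 = 2 - 13/2 = -9/2.

-9/2


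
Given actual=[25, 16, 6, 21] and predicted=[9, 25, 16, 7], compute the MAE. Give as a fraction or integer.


MAE = (1/4) * (|25-9|=16 + |16-25|=9 + |6-16|=10 + |21-7|=14). Sum = 49. MAE = 49/4.

49/4


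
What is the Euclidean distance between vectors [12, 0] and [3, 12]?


d = sqrt(sum of squared differences). (12-3)^2=81, (0-12)^2=144. Sum = 225.

15


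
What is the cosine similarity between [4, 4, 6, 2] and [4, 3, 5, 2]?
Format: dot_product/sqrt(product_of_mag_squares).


dot = 62. |a|^2 = 72, |b|^2 = 54. cos = 62/sqrt(3888).

62/sqrt(3888)


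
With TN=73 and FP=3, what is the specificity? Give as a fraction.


Specificity = TN / (TN + FP) = 73 / 76 = 73/76.

73/76


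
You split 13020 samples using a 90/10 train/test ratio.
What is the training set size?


Test set = 13020 * 10% = 1302. Training set = 13020 - 1302 = 11718.

11718


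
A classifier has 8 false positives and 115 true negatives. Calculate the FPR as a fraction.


FPR = FP / (FP + TN) = 8 / 123 = 8/123.

8/123


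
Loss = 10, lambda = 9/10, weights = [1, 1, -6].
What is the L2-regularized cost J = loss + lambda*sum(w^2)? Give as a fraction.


L2 sq norm = sum(w^2) = 38. J = 10 + 9/10 * 38 = 221/5.

221/5


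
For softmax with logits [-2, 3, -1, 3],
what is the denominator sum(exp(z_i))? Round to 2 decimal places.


Denom = e^-2=0.1353 + e^3=20.0855 + e^-1=0.3679 + e^3=20.0855. Sum = 40.6742, which rounds to 40.67.

40.67


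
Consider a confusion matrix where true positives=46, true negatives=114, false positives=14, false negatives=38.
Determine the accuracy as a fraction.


Accuracy = (TP + TN) / (TP + TN + FP + FN) = (46 + 114) / 212 = 40/53.

40/53


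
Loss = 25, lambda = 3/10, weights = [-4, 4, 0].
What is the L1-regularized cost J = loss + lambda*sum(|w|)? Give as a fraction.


L1 norm = sum(|w|) = 8. J = 25 + 3/10 * 8 = 137/5.

137/5


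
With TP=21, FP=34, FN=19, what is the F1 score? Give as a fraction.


Precision = 21/55 = 21/55. Recall = 21/40 = 21/40. F1 = 2*P*R/(P+R) = 42/95.

42/95


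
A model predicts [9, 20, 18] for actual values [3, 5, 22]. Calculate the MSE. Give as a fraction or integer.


MSE = (1/3) * ((3-9)^2=36 + (5-20)^2=225 + (22-18)^2=16). Sum = 277. MSE = 277/3.

277/3


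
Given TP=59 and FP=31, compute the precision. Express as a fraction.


Precision = TP / (TP + FP) = 59 / 90 = 59/90.

59/90


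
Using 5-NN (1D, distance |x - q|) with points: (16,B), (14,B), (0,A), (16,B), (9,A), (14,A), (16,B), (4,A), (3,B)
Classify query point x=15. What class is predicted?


Distances: |16-15|=1, |14-15|=1, |0-15|=15, |16-15|=1, |9-15|=6, |14-15|=1, |16-15|=1, |4-15|=11, |3-15|=12. 5 nearest: (14,A), (16,B), (14,B), (16,B), (16,B). Counts: {'A': 1, 'B': 4}. Majority class: B.

B


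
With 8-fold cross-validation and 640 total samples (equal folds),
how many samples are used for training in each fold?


Each validation fold has 640/8 = 80 samples. Training set = 640 - 80 = 560.

560


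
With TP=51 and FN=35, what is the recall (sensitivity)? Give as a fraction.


Recall = TP / (TP + FN) = 51 / 86 = 51/86.

51/86


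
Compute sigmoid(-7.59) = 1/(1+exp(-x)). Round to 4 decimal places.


sigma(-7.59) = 1/(1+e^(7.59)) = 1/(1+1978.313514) = 1/1979.313514 = 0.0005.

0.0005


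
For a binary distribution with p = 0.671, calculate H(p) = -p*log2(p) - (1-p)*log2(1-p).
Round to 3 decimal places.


H = -0.671*log2(0.671) - 0.329*log2(0.329) = 0.914.

0.914


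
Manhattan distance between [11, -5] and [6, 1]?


d = sum of absolute differences: |11-6|=5 + |-5-1|=6 = 11.

11


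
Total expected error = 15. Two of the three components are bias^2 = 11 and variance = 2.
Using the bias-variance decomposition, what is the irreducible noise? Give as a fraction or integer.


Total error = bias^2 + variance + irreducible noise. So irreducible noise = 15 - 11 - 2 = 2.

2


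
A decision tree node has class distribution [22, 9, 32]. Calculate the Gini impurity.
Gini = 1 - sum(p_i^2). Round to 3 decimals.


Total = 63. Proportions: 22/63, 9/63, 32/63. sum(p_i^2) = 0.4004. Gini = 1 - 0.4004 = 0.5996, which rounds to 0.600.

0.600


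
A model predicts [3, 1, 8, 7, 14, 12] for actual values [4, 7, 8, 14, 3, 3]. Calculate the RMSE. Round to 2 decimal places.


MSE = 48.0000. RMSE = sqrt(48.0000) = 6.93.

6.93


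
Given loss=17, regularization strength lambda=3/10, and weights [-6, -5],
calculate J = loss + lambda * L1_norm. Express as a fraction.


L1 norm = sum(|w|) = 11. J = 17 + 3/10 * 11 = 203/10.

203/10


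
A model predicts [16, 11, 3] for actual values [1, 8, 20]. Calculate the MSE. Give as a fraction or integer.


MSE = (1/3) * ((1-16)^2=225 + (8-11)^2=9 + (20-3)^2=289). Sum = 523. MSE = 523/3.

523/3


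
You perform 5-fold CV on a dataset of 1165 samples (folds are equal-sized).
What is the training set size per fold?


Each validation fold has 1165/5 = 233 samples. Training set = 1165 - 233 = 932.

932


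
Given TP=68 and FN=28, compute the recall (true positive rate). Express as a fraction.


Recall = TP / (TP + FN) = 68 / 96 = 17/24.

17/24


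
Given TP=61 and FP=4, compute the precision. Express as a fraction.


Precision = TP / (TP + FP) = 61 / 65 = 61/65.

61/65


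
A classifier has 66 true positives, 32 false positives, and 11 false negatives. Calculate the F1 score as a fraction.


Precision = 66/98 = 33/49. Recall = 66/77 = 6/7. F1 = 2*P*R/(P+R) = 132/175.

132/175


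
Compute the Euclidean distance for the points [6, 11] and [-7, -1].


d = sqrt(sum of squared differences). (6--7)^2=169, (11--1)^2=144. Sum = 313.

sqrt(313)


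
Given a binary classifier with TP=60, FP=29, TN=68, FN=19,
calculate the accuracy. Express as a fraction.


Accuracy = (TP + TN) / (TP + TN + FP + FN) = (60 + 68) / 176 = 8/11.

8/11


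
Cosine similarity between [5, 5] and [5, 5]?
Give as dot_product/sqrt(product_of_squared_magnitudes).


dot = 50. |a|^2 = 50, |b|^2 = 50. cos = 50/sqrt(2500).

50/sqrt(2500)


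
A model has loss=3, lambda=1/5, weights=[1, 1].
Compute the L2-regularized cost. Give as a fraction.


L2 sq norm = sum(w^2) = 2. J = 3 + 1/5 * 2 = 17/5.

17/5


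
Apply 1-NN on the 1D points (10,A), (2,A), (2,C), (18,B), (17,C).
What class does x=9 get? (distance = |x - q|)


Distances: |10-9|=1, |2-9|=7, |2-9|=7, |18-9|=9, |17-9|=8. 1 nearest: (10,A). Counts: {'A': 1}. Majority class: A.

A


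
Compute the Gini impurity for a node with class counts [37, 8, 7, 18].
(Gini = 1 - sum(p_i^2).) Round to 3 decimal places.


Total = 70. Proportions: 37/70, 8/70, 7/70, 18/70. sum(p_i^2) = 0.3686. Gini = 1 - 0.3686 = 0.6314, which rounds to 0.631.

0.631


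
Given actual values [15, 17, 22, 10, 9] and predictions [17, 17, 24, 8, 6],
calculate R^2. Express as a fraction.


Mean(y) = 73/5. SS_res = 21. SS_tot = 566/5. R^2 = 1 - 21/(566/5) = 461/566.

461/566


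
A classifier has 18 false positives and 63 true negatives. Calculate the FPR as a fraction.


FPR = FP / (FP + TN) = 18 / 81 = 2/9.

2/9


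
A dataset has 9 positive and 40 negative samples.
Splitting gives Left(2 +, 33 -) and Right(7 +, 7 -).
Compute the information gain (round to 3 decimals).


H(parent) = 0.6880. H(left) = 0.3160, H(right) = 1.0000. Weighted = (35/49)*0.3160 + (14/49)*1.0000 = 0.5114. IG = 0.6880 - 0.5114 = 0.1766, which rounds to 0.177.

0.177


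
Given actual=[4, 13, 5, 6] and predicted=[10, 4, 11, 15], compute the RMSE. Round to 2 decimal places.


MSE = 58.5000. RMSE = sqrt(58.5000) = 7.65.

7.65


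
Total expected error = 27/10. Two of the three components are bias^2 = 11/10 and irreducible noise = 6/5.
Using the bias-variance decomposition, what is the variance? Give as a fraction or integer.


Total error = bias^2 + variance + irreducible noise. So variance = 27/10 - 11/10 - 6/5 = 2/5.

2/5


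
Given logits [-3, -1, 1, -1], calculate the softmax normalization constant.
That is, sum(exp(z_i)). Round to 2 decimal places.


Denom = e^-3=0.0498 + e^-1=0.3679 + e^1=2.7183 + e^-1=0.3679. Sum = 3.5039, which rounds to 3.50.

3.50


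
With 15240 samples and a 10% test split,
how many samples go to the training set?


Test set = 15240 * 10% = 1524. Training set = 15240 - 1524 = 13716.

13716


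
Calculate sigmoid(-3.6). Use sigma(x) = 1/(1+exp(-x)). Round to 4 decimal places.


sigma(-3.6) = 1/(1+e^(3.6)) = 1/(1+36.598234) = 1/37.598234 = 0.0266.

0.0266


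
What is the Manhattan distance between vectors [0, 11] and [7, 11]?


d = sum of absolute differences: |0-7|=7 + |11-11|=0 = 7.

7


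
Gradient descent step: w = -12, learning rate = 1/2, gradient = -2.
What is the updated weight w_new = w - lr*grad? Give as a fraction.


w_new = -12 - 1/2 * -2 = -12 - -1 = -11.

-11


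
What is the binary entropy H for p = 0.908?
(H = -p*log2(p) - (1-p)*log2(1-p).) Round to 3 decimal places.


H = -0.908*log2(0.908) - 0.092*log2(0.092) = 0.443.

0.443


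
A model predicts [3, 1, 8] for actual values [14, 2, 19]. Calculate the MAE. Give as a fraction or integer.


MAE = (1/3) * (|14-3|=11 + |2-1|=1 + |19-8|=11). Sum = 23. MAE = 23/3.

23/3


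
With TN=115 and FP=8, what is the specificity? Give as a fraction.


Specificity = TN / (TN + FP) = 115 / 123 = 115/123.

115/123


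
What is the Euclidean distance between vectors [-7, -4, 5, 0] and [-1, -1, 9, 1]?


d = sqrt(sum of squared differences). (-7--1)^2=36, (-4--1)^2=9, (5-9)^2=16, (0-1)^2=1. Sum = 62.

sqrt(62)


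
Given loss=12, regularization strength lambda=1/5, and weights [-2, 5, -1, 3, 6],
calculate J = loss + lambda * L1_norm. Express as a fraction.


L1 norm = sum(|w|) = 17. J = 12 + 1/5 * 17 = 77/5.

77/5


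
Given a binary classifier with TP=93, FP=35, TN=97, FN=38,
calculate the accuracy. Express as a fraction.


Accuracy = (TP + TN) / (TP + TN + FP + FN) = (93 + 97) / 263 = 190/263.

190/263


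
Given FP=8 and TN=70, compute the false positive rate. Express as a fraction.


FPR = FP / (FP + TN) = 8 / 78 = 4/39.

4/39


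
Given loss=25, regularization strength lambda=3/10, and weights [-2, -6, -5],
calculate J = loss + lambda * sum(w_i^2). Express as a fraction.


L2 sq norm = sum(w^2) = 65. J = 25 + 3/10 * 65 = 89/2.

89/2


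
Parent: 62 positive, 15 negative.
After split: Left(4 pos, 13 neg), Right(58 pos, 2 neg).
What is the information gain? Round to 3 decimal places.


H(parent) = 0.7114. H(left) = 0.7871, H(right) = 0.2108. Weighted = (17/77)*0.7871 + (60/77)*0.2108 = 0.3380. IG = 0.7114 - 0.3380 = 0.3734, which rounds to 0.373.

0.373


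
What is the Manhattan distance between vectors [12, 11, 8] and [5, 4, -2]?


d = sum of absolute differences: |12-5|=7 + |11-4|=7 + |8--2|=10 = 24.

24


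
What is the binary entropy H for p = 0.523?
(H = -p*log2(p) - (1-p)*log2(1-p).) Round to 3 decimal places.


H = -0.523*log2(0.523) - 0.477*log2(0.477) = 0.998.

0.998


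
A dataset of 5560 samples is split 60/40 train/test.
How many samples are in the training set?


Test set = 5560 * 40% = 2224. Training set = 5560 - 2224 = 3336.

3336


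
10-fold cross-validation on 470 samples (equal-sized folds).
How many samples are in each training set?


Each validation fold has 470/10 = 47 samples. Training set = 470 - 47 = 423.

423


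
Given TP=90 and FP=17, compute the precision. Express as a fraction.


Precision = TP / (TP + FP) = 90 / 107 = 90/107.

90/107


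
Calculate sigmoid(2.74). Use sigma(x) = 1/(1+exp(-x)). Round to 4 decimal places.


sigma(2.74) = 1/(1+e^(-2.74)) = 1/(1+0.064570) = 1/1.064570 = 0.9393.

0.9393


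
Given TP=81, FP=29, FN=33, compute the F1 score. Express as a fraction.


Precision = 81/110 = 81/110. Recall = 81/114 = 27/38. F1 = 2*P*R/(P+R) = 81/112.

81/112


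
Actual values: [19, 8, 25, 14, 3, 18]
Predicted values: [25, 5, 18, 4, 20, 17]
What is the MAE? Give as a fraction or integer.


MAE = (1/6) * (|19-25|=6 + |8-5|=3 + |25-18|=7 + |14-4|=10 + |3-20|=17 + |18-17|=1). Sum = 44. MAE = 22/3.

22/3


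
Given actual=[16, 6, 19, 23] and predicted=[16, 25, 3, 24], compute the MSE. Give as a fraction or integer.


MSE = (1/4) * ((16-16)^2=0 + (6-25)^2=361 + (19-3)^2=256 + (23-24)^2=1). Sum = 618. MSE = 309/2.

309/2
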